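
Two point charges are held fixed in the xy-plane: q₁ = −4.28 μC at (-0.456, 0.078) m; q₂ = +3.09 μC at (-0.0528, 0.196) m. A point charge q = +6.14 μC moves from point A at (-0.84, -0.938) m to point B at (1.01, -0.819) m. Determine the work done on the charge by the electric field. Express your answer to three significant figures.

-0.0726 J

The work done by the electric force is W_field = −ΔU = −q(V_B − V_A) = q(V_A − V_B).
At A: distances to the source charges are 1.09 m, 1.38 m; V_A = Σ kqᵢ/rᵢ = -1.53×10⁴ V.
At B: distances to the source charges are 1.72 m, 1.47 m; V_B = Σ kqᵢ/rᵢ = -3490 V.
ΔV = V_B − V_A = 1.18×10⁴ V.
W_field = −qΔV = −(6.14×10⁻⁶ C)(1.18×10⁴ V) = -0.0726 J.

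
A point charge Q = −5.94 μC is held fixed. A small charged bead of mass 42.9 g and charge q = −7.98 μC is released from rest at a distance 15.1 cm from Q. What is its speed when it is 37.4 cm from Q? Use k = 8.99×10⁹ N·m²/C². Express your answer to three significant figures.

Only the electrostatic force acts, so mechanical energy is conserved: ½mv² = U₁ − U₂ = kQq(1/r₁ − 1/r₂).
U₁ − U₂ = (8.99×10⁹ N·m²/C²)(-5.94×10⁻⁶ C)(-7.98×10⁻⁶ C)(1/0.151 − 1/0.374) = 1.68 J.
v = √(2·1.68/0.0429) = 8.86 m/s.

8.86 m/s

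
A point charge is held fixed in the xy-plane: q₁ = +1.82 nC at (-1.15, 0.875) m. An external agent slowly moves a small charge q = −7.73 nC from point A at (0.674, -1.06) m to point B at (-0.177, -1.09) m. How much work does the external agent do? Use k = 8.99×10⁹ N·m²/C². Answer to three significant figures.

For quasistatic motion the external work equals the change in potential energy: W_ext = qΔV = q(V_B − V_A).
At A: distance to the source charge is 2.66 m; V_A = kq₁/r = 6.15 V.
At B: distance to the source charge is 2.19 m; V_B = kq₁/r = 7.46 V.
ΔV = V_B − V_A = 1.31 V.
W_ext = qΔV = (-7.73×10⁻⁹ C)(1.31 V) = -1.01×10⁻⁸ J.

-1.01×10⁻⁸ J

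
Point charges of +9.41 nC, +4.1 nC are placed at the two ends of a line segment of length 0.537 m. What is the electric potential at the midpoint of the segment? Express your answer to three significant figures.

452 V

The total potential is the scalar sum of each charge's contribution, V = Σ kqᵢ/rᵢ.
Each charge is 0.269 m from the midpoint.
V = k[(9.41×10⁻⁹)/(0.269) + (4.10×10⁻⁹)/(0.269)] = 452 V.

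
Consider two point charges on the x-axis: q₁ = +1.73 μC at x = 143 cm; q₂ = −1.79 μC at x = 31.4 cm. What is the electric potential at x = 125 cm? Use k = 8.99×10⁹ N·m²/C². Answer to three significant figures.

The total potential is the scalar sum of each charge's contribution, V = Σ kqᵢ/rᵢ.
Distances from the field point to each charge: r₁ = 0.180 m, r₂ = 0.936 m.
V = k[(1.73×10⁻⁶)/(0.180) + (-1.79×10⁻⁶)/(0.936)] = 6.92×10⁴ V.

6.92×10⁴ V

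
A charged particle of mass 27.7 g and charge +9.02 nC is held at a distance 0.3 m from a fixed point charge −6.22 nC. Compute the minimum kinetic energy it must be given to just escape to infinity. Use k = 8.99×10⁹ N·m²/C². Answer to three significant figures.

To just escape, total mechanical energy must reach zero at infinity: ½mv²_min + U = 0, so ½mv²_min = −U = |kQq|/r.
|U| = |kQq|/r = (8.99×10⁹ N·m²/C²)(6.22×10⁻⁹)(9.02×10⁻⁹)/(0.300) = 1.68×10⁻⁶ J.

1.68×10⁻⁶ J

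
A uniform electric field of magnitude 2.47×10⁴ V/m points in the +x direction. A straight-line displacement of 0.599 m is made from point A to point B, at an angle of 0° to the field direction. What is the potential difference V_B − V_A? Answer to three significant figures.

-1.48×10⁴ V

Only the component of displacement along E changes the potential: ΔV = −E·d·cosθ.
ΔV = −(2.47×10⁴ V/m)(0.599 m)cos0° = -1.48×10⁴ V.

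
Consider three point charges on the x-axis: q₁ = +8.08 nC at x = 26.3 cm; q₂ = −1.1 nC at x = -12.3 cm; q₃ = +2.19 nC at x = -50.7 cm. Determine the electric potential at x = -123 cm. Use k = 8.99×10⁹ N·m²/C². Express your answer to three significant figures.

67.0 V

The total potential is the scalar sum of each charge's contribution, V = Σ kqᵢ/rᵢ.
Distances from the field point to each charge: r₁ = 1.49 m, r₂ = 1.11 m, r₃ = 0.723 m.
V = k[(8.08×10⁻⁹)/(1.49) + (-1.10×10⁻⁹)/(1.11) + (2.19×10⁻⁹)/(0.723)] = 67.0 V.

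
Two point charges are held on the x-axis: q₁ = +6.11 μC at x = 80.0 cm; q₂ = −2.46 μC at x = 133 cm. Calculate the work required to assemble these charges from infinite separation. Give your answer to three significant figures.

-0.255 J

The work to assemble the configuration equals its total potential energy, U = Σ kqᵢqⱼ/rᵢⱼ over all pairs.
Pair separations: r₁₂ = 0.530 m.
U = (-0.255) = -0.255 J.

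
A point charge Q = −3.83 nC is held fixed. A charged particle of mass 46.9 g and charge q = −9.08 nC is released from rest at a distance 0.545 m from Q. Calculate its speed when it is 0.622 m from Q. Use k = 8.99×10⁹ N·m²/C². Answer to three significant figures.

1.74×10⁻³ m/s

Only the electrostatic force acts, so mechanical energy is conserved: ½mv² = U₁ − U₂ = kQq(1/r₁ − 1/r₂).
U₁ − U₂ = (8.99×10⁹ N·m²/C²)(-3.83×10⁻⁹ C)(-9.08×10⁻⁹ C)(1/0.545 − 1/0.622) = 7.10×10⁻⁸ J.
v = √(2·7.10×10⁻⁸/0.0469) = 1.74×10⁻³ m/s.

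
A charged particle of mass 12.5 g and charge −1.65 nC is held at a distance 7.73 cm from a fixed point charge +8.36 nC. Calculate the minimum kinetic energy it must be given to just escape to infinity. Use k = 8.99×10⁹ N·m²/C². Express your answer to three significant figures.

To just escape, total mechanical energy must reach zero at infinity: ½mv²_min + U = 0, so ½mv²_min = −U = |kQq|/r.
|U| = |kQq|/r = (8.99×10⁹ N·m²/C²)(8.36×10⁻⁹)(1.65×10⁻⁹)/(0.0773) = 1.60×10⁻⁶ J.

1.60×10⁻⁶ J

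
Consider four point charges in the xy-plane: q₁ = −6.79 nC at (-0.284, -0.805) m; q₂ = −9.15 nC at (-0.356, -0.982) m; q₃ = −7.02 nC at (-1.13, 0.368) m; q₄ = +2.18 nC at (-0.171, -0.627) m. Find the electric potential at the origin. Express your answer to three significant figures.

The total potential is the scalar sum of each charge's contribution, V = Σ kqᵢ/rᵢ.
Distances from the field point to each charge: r₁ = 0.854 m, r₂ = 1.04 m, r₃ = 1.19 m, r₄ = 0.650 m.
V = k[(-6.79×10⁻⁹)/(0.854) + (-9.15×10⁻⁹)/(1.04) + (-7.02×10⁻⁹)/(1.19) + (2.18×10⁻⁹)/(0.650)] = -173 V.

-173 V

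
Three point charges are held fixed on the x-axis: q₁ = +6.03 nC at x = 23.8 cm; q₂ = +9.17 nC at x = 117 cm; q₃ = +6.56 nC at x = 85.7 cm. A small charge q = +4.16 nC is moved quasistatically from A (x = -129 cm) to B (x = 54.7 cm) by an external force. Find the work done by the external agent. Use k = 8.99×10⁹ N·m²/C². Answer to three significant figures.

For quasistatic motion the external work equals the change in potential energy: W_ext = qΔV = q(V_B − V_A).
At A: distances to the source charges are 1.53 m, 2.46 m, 2.15 m; V_A = Σ kqᵢ/rᵢ = 96.5 V.
At B: distances to the source charges are 0.309 m, 0.623 m, 0.310 m; V_B = Σ kqᵢ/rᵢ = 498 V.
ΔV = V_B − V_A = 402 V.
W_ext = qΔV = (4.16×10⁻⁹ C)(402 V) = 1.67×10⁻⁶ J.

1.67×10⁻⁶ J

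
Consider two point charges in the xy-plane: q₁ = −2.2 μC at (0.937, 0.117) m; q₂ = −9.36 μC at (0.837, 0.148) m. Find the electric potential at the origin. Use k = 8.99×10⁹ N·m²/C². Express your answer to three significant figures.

Electric potential is a scalar, so the contributions from each charge add algebraically: V = Σ kqᵢ/rᵢ.
Distances from the field point to each charge: r₁ = 0.944 m, r₂ = 0.850 m.
V = k[(-2.20×10⁻⁶)/(0.944) + (-9.36×10⁻⁶)/(0.850)] = -1.20×10⁵ V.

-1.20×10⁵ V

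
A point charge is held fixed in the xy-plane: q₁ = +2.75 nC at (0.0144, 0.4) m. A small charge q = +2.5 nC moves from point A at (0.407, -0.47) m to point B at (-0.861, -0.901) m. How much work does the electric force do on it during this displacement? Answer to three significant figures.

2.53×10⁻⁸ J

The work done by the electric force is W_field = −ΔU = −q(V_B − V_A) = q(V_A − V_B).
At A: distance to the source charge is 0.954 m; V_A = kq₁/r = 25.9 V.
At B: distance to the source charge is 1.57 m; V_B = kq₁/r = 15.8 V.
ΔV = V_B − V_A = -10.1 V.
W_field = −qΔV = −(2.50×10⁻⁹ C)(-10.1 V) = 2.53×10⁻⁸ J.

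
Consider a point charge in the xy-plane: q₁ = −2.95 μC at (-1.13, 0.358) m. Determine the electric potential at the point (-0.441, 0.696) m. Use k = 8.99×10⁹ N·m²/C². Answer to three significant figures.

-3.46×10⁴ V

Electric potential is a scalar, so the contributions from each charge add algebraically: V = Σ kqᵢ/rᵢ.
Distances from the field point to each charge: r₁ = 0.767 m.
V = k[(-2.95×10⁻⁶)/(0.767)] = -3.46×10⁴ V.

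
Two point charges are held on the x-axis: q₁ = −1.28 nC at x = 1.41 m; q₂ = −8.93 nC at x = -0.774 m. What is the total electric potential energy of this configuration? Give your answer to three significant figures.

4.71×10⁻⁸ J

The work to assemble the configuration equals its total potential energy, U = Σ kqᵢqⱼ/rᵢⱼ over all pairs.
Pair separations: r₁₂ = 2.18 m.
U = (4.71×10⁻⁸) = 4.71×10⁻⁸ J.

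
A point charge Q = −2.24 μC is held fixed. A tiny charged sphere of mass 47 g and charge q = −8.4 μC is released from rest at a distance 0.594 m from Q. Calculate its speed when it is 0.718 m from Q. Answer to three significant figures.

1.45 m/s

Only the electrostatic force acts, so mechanical energy is conserved: ½mv² = U₁ − U₂ = kQq(1/r₁ − 1/r₂).
U₁ − U₂ = (8.99×10⁹ N·m²/C²)(-2.24×10⁻⁶ C)(-8.40×10⁻⁶ C)(1/0.594 − 1/0.718) = 0.0492 J.
v = √(2·0.0492/0.0470) = 1.45 m/s.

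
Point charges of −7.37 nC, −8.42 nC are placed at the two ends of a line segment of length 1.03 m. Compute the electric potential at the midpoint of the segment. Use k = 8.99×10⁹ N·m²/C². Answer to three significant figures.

-276 V

Electric potential is a scalar, so the contributions from each charge add algebraically: V = Σ kqᵢ/rᵢ.
Each charge is 0.515 m from the midpoint.
V = k[(-7.37×10⁻⁹)/(0.515) + (-8.42×10⁻⁹)/(0.515)] = -276 V.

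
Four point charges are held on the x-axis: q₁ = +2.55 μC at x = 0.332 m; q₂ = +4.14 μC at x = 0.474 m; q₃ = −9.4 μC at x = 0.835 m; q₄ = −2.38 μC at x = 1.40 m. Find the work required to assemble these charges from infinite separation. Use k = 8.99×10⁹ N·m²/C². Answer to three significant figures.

The work to assemble the configuration equals its total potential energy, U = Σ kqᵢqⱼ/rᵢⱼ over all pairs.
Pair separations: r₁₂ = 0.142 m, r₁₃ = 0.503 m, r₁₄ = 1.07 m, r₂₃ = 0.361 m, r₂₄ = 0.926 m, r₃₄ = 0.565 m.
Summing all 6 pair terms gives U = -0.520 J.

-0.520 J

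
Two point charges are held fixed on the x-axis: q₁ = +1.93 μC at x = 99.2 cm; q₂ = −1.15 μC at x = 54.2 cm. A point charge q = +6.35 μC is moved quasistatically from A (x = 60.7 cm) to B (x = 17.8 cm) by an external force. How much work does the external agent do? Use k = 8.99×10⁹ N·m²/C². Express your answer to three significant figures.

0.679 J

For quasistatic motion the external work equals the change in potential energy: W_ext = qΔV = q(V_B − V_A).
At A: distances to the source charges are 0.385 m, 0.0650 m; V_A = Σ kqᵢ/rᵢ = -1.14×10⁵ V.
At B: distances to the source charges are 0.814 m, 0.364 m; V_B = Σ kqᵢ/rᵢ = -7090 V.
ΔV = V_B − V_A = 1.07×10⁵ V.
W_ext = qΔV = (6.35×10⁻⁶ C)(1.07×10⁵ V) = 0.679 J.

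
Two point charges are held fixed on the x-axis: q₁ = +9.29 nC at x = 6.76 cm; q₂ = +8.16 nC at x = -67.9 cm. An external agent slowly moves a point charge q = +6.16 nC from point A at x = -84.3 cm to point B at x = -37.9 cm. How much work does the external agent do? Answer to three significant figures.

For quasistatic motion the external work equals the change in potential energy: W_ext = qΔV = q(V_B − V_A).
At A: distances to the source charges are 0.911 m, 0.164 m; V_A = Σ kqᵢ/rᵢ = 539 V.
At B: distances to the source charges are 0.447 m, 0.300 m; V_B = Σ kqᵢ/rᵢ = 432 V.
ΔV = V_B − V_A = -107 V.
W_ext = qΔV = (6.16×10⁻⁹ C)(-107 V) = -6.62×10⁻⁷ J.

-6.62×10⁻⁷ J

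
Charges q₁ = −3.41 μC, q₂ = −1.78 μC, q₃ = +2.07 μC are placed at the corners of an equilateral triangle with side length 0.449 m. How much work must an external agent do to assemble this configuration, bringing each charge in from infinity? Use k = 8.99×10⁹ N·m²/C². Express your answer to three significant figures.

The assembly work is the sum of pairwise potential energies, U = Σ_{i<j} kqᵢqⱼ/rᵢⱼ.
All three pair separations equal the side length, 0.449 m.
U = (0.122) + (-0.141) + (-0.0738) = -0.0936 J.

-0.0936 J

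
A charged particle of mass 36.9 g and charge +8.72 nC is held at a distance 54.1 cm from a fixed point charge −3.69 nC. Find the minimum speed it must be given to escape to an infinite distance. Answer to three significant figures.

To just escape, total mechanical energy must reach zero at infinity: ½mv²_min + U = 0, so ½mv²_min = −U = |kQq|/r.
|U| = |kQq|/r = (8.99×10⁹ N·m²/C²)(3.69×10⁻⁹)(8.72×10⁻⁹)/(0.541) = 5.35×10⁻⁷ J.
v_min = √(2|U|/m) = √(2·5.35×10⁻⁷/0.0369) = 5.38×10⁻³ m/s.

5.38×10⁻³ m/s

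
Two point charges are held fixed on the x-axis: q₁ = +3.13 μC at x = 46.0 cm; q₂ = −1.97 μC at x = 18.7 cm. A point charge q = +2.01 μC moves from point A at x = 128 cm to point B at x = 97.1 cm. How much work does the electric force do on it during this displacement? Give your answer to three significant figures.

-0.0289 J

The work done by the electric force is W_field = −ΔU = −q(V_B − V_A) = q(V_A − V_B).
At A: distances to the source charges are 0.820 m, 1.09 m; V_A = Σ kqᵢ/rᵢ = 1.81×10⁴ V.
At B: distances to the source charges are 0.511 m, 0.784 m; V_B = Σ kqᵢ/rᵢ = 3.25×10⁴ V.
ΔV = V_B − V_A = 1.44×10⁴ V.
W_field = −qΔV = −(2.01×10⁻⁶ C)(1.44×10⁴ V) = -0.0289 J.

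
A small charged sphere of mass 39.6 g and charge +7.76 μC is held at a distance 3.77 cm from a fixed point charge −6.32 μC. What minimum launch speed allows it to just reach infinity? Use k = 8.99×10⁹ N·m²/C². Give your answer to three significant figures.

To just escape, total mechanical energy must reach zero at infinity: ½mv²_min + U = 0, so ½mv²_min = −U = |kQq|/r.
|U| = |kQq|/r = (8.99×10⁹ N·m²/C²)(6.32×10⁻⁶)(7.76×10⁻⁶)/(0.0377) = 11.7 J.
v_min = √(2|U|/m) = √(2·11.7/0.0396) = 24.3 m/s.

24.3 m/s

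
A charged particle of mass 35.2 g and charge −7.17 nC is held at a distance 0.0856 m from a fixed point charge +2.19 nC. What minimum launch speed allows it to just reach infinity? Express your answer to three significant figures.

9.68×10⁻³ m/s

To just escape, total mechanical energy must reach zero at infinity: ½mv²_min + U = 0, so ½mv²_min = −U = |kQq|/r.
|U| = |kQq|/r = (8.99×10⁹ N·m²/C²)(2.19×10⁻⁹)(7.17×10⁻⁹)/(0.0856) = 1.65×10⁻⁶ J.
v_min = √(2|U|/m) = √(2·1.65×10⁻⁶/0.0352) = 9.68×10⁻³ m/s.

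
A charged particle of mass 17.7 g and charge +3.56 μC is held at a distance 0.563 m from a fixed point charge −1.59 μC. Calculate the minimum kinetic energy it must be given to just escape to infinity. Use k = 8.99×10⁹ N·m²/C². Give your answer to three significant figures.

0.0904 J

To just escape, total mechanical energy must reach zero at infinity: ½mv²_min + U = 0, so ½mv²_min = −U = |kQq|/r.
|U| = |kQq|/r = (8.99×10⁹ N·m²/C²)(1.59×10⁻⁶)(3.56×10⁻⁶)/(0.563) = 0.0904 J.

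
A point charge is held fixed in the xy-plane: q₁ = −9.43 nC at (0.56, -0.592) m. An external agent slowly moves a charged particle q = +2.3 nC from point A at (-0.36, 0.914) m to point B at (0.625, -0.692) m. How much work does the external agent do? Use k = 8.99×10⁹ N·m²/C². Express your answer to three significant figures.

-1.52×10⁻⁶ J

For quasistatic motion the external work equals the change in potential energy: W_ext = qΔV = q(V_B − V_A).
At A: distance to the source charge is 1.76 m; V_A = kq₁/r = -48.0 V.
At B: distance to the source charge is 0.119 m; V_B = kq₁/r = -711 V.
ΔV = V_B − V_A = -663 V.
W_ext = qΔV = (2.30×10⁻⁹ C)(-663 V) = -1.52×10⁻⁶ J.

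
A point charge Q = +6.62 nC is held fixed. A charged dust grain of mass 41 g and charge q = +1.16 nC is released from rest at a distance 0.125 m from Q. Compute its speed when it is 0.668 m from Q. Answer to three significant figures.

4.68×10⁻³ m/s

Only the electrostatic force acts, so mechanical energy is conserved: ½mv² = U₁ − U₂ = kQq(1/r₁ − 1/r₂).
U₁ − U₂ = (8.99×10⁹ N·m²/C²)(6.62×10⁻⁹ C)(1.16×10⁻⁹ C)(1/0.125 − 1/0.668) = 4.49×10⁻⁷ J.
v = √(2·4.49×10⁻⁷/0.0410) = 4.68×10⁻³ m/s.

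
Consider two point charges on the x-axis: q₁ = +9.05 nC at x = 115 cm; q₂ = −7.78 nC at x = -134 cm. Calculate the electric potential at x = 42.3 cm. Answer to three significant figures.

72.2 V

Electric potential is a scalar, so the contributions from each charge add algebraically: V = Σ kqᵢ/rᵢ.
Distances from the field point to each charge: r₁ = 0.727 m, r₂ = 1.76 m.
V = k[(9.05×10⁻⁹)/(0.727) + (-7.78×10⁻⁹)/(1.76)] = 72.2 V.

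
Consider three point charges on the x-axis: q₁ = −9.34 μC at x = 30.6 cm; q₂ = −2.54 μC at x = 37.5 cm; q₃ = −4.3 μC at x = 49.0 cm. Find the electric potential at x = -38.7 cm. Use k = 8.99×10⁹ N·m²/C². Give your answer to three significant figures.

Electric potential is a scalar, so the contributions from each charge add algebraically: V = Σ kqᵢ/rᵢ.
Distances from the field point to each charge: r₁ = 0.693 m, r₂ = 0.762 m, r₃ = 0.877 m.
V = k[(-9.34×10⁻⁶)/(0.693) + (-2.54×10⁻⁶)/(0.762) + (-4.30×10⁻⁶)/(0.877)] = -1.95×10⁵ V.

-1.95×10⁵ V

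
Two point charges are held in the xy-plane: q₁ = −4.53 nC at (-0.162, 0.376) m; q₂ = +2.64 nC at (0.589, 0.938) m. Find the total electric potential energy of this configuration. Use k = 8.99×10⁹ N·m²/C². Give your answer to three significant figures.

The assembly work is the sum of pairwise potential energies, U = Σ_{i<j} kqᵢqⱼ/rᵢⱼ.
Pair separations: r₁₂ = 0.938 m.
U = (-1.15×10⁻⁷) = -1.15×10⁻⁷ J.

-1.15×10⁻⁷ J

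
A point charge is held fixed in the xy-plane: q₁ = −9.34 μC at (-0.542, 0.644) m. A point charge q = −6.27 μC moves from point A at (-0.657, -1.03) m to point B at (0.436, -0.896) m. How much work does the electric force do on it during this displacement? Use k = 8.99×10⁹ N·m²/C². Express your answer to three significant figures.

The work done by the electric force is W_field = −ΔU = −q(V_B − V_A) = q(V_A − V_B).
At A: distance to the source charge is 1.68 m; V_A = kq₁/r = -5.00×10⁴ V.
At B: distance to the source charge is 1.82 m; V_B = kq₁/r = -4.60×10⁴ V.
ΔV = V_B − V_A = 4010 V.
W_field = −qΔV = −(-6.27×10⁻⁶ C)(4010 V) = 0.0252 J.

0.0252 J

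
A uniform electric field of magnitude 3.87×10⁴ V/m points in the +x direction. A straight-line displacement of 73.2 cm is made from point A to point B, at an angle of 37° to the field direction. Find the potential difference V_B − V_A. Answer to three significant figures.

-2.26×10⁴ V

Only the component of displacement along E changes the potential: ΔV = −E·d·cosθ.
ΔV = −(3.87×10⁴ V/m)(0.732 m)cos37° = -2.26×10⁴ V.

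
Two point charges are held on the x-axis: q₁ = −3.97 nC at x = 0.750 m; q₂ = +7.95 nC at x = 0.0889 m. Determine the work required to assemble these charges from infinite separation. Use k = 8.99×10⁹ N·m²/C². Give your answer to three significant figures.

The work to assemble the configuration equals its total potential energy, U = Σ kqᵢqⱼ/rᵢⱼ over all pairs.
Pair separations: r₁₂ = 0.661 m.
U = (-4.29×10⁻⁷) = -4.29×10⁻⁷ J.

-4.29×10⁻⁷ J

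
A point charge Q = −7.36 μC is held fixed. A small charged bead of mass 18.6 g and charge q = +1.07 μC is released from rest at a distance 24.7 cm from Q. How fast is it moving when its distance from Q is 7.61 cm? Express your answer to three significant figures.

Only the electrostatic force acts, so mechanical energy is conserved: ½mv² = U₁ − U₂ = kQq(1/r₁ − 1/r₂).
U₁ − U₂ = (8.99×10⁹ N·m²/C²)(-7.36×10⁻⁶ C)(1.07×10⁻⁶ C)(1/0.247 − 1/0.0761) = 0.644 J.
v = √(2·0.644/0.0186) = 8.32 m/s.

8.32 m/s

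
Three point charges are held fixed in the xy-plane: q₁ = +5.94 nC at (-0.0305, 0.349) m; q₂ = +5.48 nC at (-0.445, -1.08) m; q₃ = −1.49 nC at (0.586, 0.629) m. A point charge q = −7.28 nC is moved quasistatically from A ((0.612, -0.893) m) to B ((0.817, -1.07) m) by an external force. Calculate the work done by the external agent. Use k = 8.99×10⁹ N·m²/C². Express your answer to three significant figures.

For quasistatic motion the external work equals the change in potential energy: W_ext = qΔV = q(V_B − V_A).
At A: distances to the source charges are 1.40 m, 1.07 m, 1.52 m; V_A = Σ kqᵢ/rᵢ = 75.3 V.
At B: distances to the source charges are 1.65 m, 1.26 m, 1.71 m; V_B = Σ kqᵢ/rᵢ = 63.5 V.
ΔV = V_B − V_A = -11.8 V.
W_ext = qΔV = (-7.28×10⁻⁹ C)(-11.8 V) = 8.56×10⁻⁸ J.

8.56×10⁻⁸ J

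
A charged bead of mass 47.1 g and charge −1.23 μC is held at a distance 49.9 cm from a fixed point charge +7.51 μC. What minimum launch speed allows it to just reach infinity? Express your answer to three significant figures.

To just escape, total mechanical energy must reach zero at infinity: ½mv²_min + U = 0, so ½mv²_min = −U = |kQq|/r.
|U| = |kQq|/r = (8.99×10⁹ N·m²/C²)(7.51×10⁻⁶)(1.23×10⁻⁶)/(0.499) = 0.166 J.
v_min = √(2|U|/m) = √(2·0.166/0.0471) = 2.66 m/s.

2.66 m/s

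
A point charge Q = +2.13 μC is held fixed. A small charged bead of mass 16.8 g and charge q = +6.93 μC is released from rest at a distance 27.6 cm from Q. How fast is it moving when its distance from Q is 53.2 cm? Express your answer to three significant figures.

5.25 m/s

Only the electrostatic force acts, so mechanical energy is conserved: ½mv² = U₁ − U₂ = kQq(1/r₁ − 1/r₂).
U₁ − U₂ = (8.99×10⁹ N·m²/C²)(2.13×10⁻⁶ C)(6.93×10⁻⁶ C)(1/0.276 − 1/0.532) = 0.231 J.
v = √(2·0.231/0.0168) = 5.25 m/s.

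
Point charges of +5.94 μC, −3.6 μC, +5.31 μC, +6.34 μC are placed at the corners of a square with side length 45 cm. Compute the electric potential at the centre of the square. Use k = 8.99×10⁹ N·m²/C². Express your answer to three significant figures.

3.95×10⁵ V

Electric potential is a scalar, so the contributions from each charge add algebraically: V = Σ kqᵢ/rᵢ.
The distance from each corner to the centre is a√2/2 = 0.318 m.
V = k[(5.94×10⁻⁶)/(0.318) + (-3.60×10⁻⁶)/(0.318) + (5.31×10⁻⁶)/(0.318) + (6.34×10⁻⁶)/(0.318)] = 3.95×10⁵ V.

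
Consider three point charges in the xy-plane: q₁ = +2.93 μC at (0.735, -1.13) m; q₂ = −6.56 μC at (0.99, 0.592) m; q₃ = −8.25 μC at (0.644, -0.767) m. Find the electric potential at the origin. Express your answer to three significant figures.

The total potential is the scalar sum of each charge's contribution, V = Σ kqᵢ/rᵢ.
Distances from the field point to each charge: r₁ = 1.35 m, r₂ = 1.15 m, r₃ = 1.00 m.
V = k[(2.93×10⁻⁶)/(1.35) + (-6.56×10⁻⁶)/(1.15) + (-8.25×10⁻⁶)/(1.00)] = -1.06×10⁵ V.

-1.06×10⁵ V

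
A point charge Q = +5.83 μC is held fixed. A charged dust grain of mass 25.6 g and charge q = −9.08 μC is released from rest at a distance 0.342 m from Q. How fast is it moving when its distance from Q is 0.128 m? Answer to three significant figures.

13.5 m/s

Only the electrostatic force acts, so mechanical energy is conserved: ½mv² = U₁ − U₂ = kQq(1/r₁ − 1/r₂).
U₁ − U₂ = (8.99×10⁹ N·m²/C²)(5.83×10⁻⁶ C)(-9.08×10⁻⁶ C)(1/0.342 − 1/0.128) = 2.33 J.
v = √(2·2.33/0.0256) = 13.5 m/s.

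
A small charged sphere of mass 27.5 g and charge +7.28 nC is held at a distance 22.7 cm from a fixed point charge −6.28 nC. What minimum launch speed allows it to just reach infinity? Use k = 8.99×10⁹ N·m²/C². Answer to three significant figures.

0.0115 m/s

To just escape, total mechanical energy must reach zero at infinity: ½mv²_min + U = 0, so ½mv²_min = −U = |kQq|/r.
|U| = |kQq|/r = (8.99×10⁹ N·m²/C²)(6.28×10⁻⁹)(7.28×10⁻⁹)/(0.227) = 1.81×10⁻⁶ J.
v_min = √(2|U|/m) = √(2·1.81×10⁻⁶/0.0275) = 0.0115 m/s.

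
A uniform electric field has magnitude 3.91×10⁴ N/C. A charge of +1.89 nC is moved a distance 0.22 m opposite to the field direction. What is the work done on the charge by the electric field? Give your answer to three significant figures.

-1.63×10⁻⁵ J

The potential change for a displacement 0.22 m opposite to the field direction is ΔV = +Ed = 8600 V.
W_field = −qΔV = -1.63×10⁻⁵ J.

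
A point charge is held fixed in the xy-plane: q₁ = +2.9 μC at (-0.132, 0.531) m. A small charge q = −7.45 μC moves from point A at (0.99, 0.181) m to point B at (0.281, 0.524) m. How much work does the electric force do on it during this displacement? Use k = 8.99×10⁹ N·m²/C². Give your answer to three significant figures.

0.305 J

The work done by the electric force is W_field = −ΔU = −q(V_B − V_A) = q(V_A − V_B).
At A: distance to the source charge is 1.18 m; V_A = kq₁/r = 2.22×10⁴ V.
At B: distance to the source charge is 0.413 m; V_B = kq₁/r = 6.31×10⁴ V.
ΔV = V_B − V_A = 4.09×10⁴ V.
W_field = −qΔV = −(-7.45×10⁻⁶ C)(4.09×10⁴ V) = 0.305 J.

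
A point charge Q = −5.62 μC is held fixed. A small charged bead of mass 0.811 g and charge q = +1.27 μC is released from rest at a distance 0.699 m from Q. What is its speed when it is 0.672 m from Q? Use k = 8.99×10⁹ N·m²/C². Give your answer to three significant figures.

3.02 m/s

Only the electrostatic force acts, so mechanical energy is conserved: ½mv² = U₁ − U₂ = kQq(1/r₁ − 1/r₂).
U₁ − U₂ = (8.99×10⁹ N·m²/C²)(-5.62×10⁻⁶ C)(1.27×10⁻⁶ C)(1/0.699 − 1/0.672) = 3.69×10⁻³ J.
v = √(2·3.69×10⁻³/8.11×10⁻⁴) = 3.02 m/s.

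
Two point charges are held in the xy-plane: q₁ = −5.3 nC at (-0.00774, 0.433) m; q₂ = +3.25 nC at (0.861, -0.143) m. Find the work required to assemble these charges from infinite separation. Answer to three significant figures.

The assembly work is the sum of pairwise potential energies, U = Σ_{i<j} kqᵢqⱼ/rᵢⱼ.
Pair separations: r₁₂ = 1.04 m.
U = (-1.49×10⁻⁷) = -1.49×10⁻⁷ J.

-1.49×10⁻⁷ J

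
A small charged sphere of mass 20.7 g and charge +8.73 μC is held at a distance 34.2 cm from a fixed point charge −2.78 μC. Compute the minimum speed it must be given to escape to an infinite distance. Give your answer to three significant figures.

7.85 m/s

To just escape, total mechanical energy must reach zero at infinity: ½mv²_min + U = 0, so ½mv²_min = −U = |kQq|/r.
|U| = |kQq|/r = (8.99×10⁹ N·m²/C²)(2.78×10⁻⁶)(8.73×10⁻⁶)/(0.342) = 0.638 J.
v_min = √(2|U|/m) = √(2·0.638/0.0207) = 7.85 m/s.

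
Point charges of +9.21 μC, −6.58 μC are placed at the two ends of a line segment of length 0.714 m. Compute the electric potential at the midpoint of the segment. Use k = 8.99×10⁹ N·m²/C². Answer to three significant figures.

6.62×10⁴ V

Electric potential is a scalar, so the contributions from each charge add algebraically: V = Σ kqᵢ/rᵢ.
Each charge is 0.357 m from the midpoint.
V = k[(9.21×10⁻⁶)/(0.357) + (-6.58×10⁻⁶)/(0.357)] = 6.62×10⁴ V.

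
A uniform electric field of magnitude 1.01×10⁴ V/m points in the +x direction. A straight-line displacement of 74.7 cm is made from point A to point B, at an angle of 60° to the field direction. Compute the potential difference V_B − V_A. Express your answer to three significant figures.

Only the component of displacement along E changes the potential: ΔV = −E·d·cosθ.
ΔV = −(1.01×10⁴ V/m)(0.747 m)cos60° = -3770 V.

-3770 V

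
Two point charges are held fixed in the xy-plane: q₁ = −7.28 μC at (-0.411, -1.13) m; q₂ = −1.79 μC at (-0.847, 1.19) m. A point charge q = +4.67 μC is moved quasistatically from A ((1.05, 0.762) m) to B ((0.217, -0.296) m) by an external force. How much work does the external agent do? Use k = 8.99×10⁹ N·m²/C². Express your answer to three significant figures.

-0.167 J

For quasistatic motion the external work equals the change in potential energy: W_ext = qΔV = q(V_B − V_A).
At A: distances to the source charges are 2.39 m, 1.94 m; V_A = Σ kqᵢ/rᵢ = -3.57×10⁴ V.
At B: distances to the source charges are 1.04 m, 1.83 m; V_B = Σ kqᵢ/rᵢ = -7.15×10⁴ V.
ΔV = V_B − V_A = -3.58×10⁴ V.
W_ext = qΔV = (4.67×10⁻⁶ C)(-3.58×10⁴ V) = -0.167 J.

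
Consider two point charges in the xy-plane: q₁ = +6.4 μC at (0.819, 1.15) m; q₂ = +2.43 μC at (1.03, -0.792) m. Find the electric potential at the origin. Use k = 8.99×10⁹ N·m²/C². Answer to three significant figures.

The total potential is the scalar sum of each charge's contribution, V = Σ kqᵢ/rᵢ.
Distances from the field point to each charge: r₁ = 1.41 m, r₂ = 1.30 m.
V = k[(6.40×10⁻⁶)/(1.41) + (2.43×10⁻⁶)/(1.30)] = 5.76×10⁴ V.

5.76×10⁴ V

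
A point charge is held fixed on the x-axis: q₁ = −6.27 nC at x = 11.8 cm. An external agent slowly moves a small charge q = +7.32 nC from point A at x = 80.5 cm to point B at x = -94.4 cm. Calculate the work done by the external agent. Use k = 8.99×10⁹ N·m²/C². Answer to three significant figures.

2.12×10⁻⁷ J

For quasistatic motion the external work equals the change in potential energy: W_ext = qΔV = q(V_B − V_A).
At A: distance to the source charge is 0.687 m; V_A = kq₁/r = -82.0 V.
At B: distance to the source charge is 1.06 m; V_B = kq₁/r = -53.1 V.
ΔV = V_B − V_A = 29.0 V.
W_ext = qΔV = (7.32×10⁻⁹ C)(29.0 V) = 2.12×10⁻⁷ J.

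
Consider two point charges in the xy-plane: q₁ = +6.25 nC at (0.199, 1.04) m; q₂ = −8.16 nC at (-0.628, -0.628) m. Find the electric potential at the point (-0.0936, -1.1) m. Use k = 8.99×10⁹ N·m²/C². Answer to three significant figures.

-76.9 V

The total potential is the scalar sum of each charge's contribution, V = Σ kqᵢ/rᵢ.
Distances from the field point to each charge: r₁ = 2.16 m, r₂ = 0.713 m.
V = k[(6.25×10⁻⁹)/(2.16) + (-8.16×10⁻⁹)/(0.713)] = -76.9 V.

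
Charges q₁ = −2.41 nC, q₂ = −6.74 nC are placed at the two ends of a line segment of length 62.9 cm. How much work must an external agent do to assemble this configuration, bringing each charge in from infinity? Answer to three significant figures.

The work to assemble the configuration equals its total potential energy, U = Σ kqᵢqⱼ/rᵢⱼ over all pairs.
The separation is r = 0.629 m.
U = (2.32×10⁻⁷) = 2.32×10⁻⁷ J.

2.32×10⁻⁷ J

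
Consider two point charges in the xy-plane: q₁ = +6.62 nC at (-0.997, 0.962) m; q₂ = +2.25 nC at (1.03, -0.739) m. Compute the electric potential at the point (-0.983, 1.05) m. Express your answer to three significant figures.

The total potential is the scalar sum of each charge's contribution, V = Σ kqᵢ/rᵢ.
Distances from the field point to each charge: r₁ = 0.0891 m, r₂ = 2.69 m.
V = k[(6.62×10⁻⁹)/(0.0891) + (2.25×10⁻⁹)/(2.69)] = 675 V.

675 V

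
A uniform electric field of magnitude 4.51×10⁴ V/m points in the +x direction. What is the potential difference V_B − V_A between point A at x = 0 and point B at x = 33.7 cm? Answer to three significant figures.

In a uniform field, potential decreases in the direction of E: V_B − V_A = −E·Δx.
V_B − V_A = −(4.51×10⁴ V/m)(0.337 m) = -1.52×10⁴ V.

-1.52×10⁴ V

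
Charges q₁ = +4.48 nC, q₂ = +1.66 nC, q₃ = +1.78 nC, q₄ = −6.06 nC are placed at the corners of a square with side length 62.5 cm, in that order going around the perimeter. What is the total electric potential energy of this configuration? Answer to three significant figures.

-4.17×10⁻⁷ J

The work to assemble the configuration equals its total potential energy, U = Σ kqᵢqⱼ/rᵢⱼ over all pairs.
The four side pairs have separation 0.625 m and the two diagonal pairs 0.884 m.
Summing all 6 pair terms gives U = -4.17×10⁻⁷ J.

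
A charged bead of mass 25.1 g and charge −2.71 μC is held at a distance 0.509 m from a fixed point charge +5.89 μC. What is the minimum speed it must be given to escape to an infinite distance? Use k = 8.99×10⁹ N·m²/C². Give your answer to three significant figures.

4.74 m/s

To just escape, total mechanical energy must reach zero at infinity: ½mv²_min + U = 0, so ½mv²_min = −U = |kQq|/r.
|U| = |kQq|/r = (8.99×10⁹ N·m²/C²)(5.89×10⁻⁶)(2.71×10⁻⁶)/(0.509) = 0.282 J.
v_min = √(2|U|/m) = √(2·0.282/0.0251) = 4.74 m/s.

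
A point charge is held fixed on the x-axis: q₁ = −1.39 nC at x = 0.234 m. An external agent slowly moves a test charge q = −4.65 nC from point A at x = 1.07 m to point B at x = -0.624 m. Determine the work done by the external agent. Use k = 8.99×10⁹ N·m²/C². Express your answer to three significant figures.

For quasistatic motion the external work equals the change in potential energy: W_ext = qΔV = q(V_B − V_A).
At A: distance to the source charge is 0.836 m; V_A = kq₁/r = -14.9 V.
At B: distance to the source charge is 0.858 m; V_B = kq₁/r = -14.6 V.
ΔV = V_B − V_A = 0.383 V.
W_ext = qΔV = (-4.65×10⁻⁹ C)(0.383 V) = -1.78×10⁻⁹ J.

-1.78×10⁻⁹ J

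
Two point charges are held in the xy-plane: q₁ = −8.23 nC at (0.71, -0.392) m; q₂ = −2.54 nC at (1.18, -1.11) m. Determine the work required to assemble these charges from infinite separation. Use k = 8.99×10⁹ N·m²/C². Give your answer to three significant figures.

2.19×10⁻⁷ J

The work to assemble the configuration equals its total potential energy, U = Σ kqᵢqⱼ/rᵢⱼ over all pairs.
Pair separations: r₁₂ = 0.858 m.
U = (2.19×10⁻⁷) = 2.19×10⁻⁷ J.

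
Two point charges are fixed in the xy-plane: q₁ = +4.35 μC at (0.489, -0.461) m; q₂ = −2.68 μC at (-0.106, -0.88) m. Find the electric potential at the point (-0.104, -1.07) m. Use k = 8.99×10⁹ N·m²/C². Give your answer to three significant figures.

Electric potential is a scalar, so the contributions from each charge add algebraically: V = Σ kqᵢ/rᵢ.
Distances from the field point to each charge: r₁ = 0.850 m, r₂ = 0.190 m.
V = k[(4.35×10⁻⁶)/(0.850) + (-2.68×10⁻⁶)/(0.190)] = -8.08×10⁴ V.

-8.08×10⁴ V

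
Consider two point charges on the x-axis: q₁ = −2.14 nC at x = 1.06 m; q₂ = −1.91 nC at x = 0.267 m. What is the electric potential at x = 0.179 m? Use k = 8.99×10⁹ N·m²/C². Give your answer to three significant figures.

The total potential is the scalar sum of each charge's contribution, V = Σ kqᵢ/rᵢ.
Distances from the field point to each charge: r₁ = 0.881 m, r₂ = 0.0880 m.
V = k[(-2.14×10⁻⁹)/(0.881) + (-1.91×10⁻⁹)/(0.0880)] = -217 V.

-217 V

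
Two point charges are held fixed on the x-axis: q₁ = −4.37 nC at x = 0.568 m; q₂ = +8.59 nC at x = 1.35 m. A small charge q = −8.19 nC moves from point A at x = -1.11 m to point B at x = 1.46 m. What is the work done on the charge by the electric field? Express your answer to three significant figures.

The work done by the electric force is W_field = −ΔU = −q(V_B − V_A) = q(V_A − V_B).
At A: distances to the source charges are 1.68 m, 2.46 m; V_A = Σ kqᵢ/rᵢ = 7.98 V.
At B: distances to the source charges are 0.892 m, 0.110 m; V_B = Σ kqᵢ/rᵢ = 658 V.
ΔV = V_B − V_A = 650 V.
W_field = −qΔV = −(-8.19×10⁻⁹ C)(650 V) = 5.32×10⁻⁶ J.

5.32×10⁻⁶ J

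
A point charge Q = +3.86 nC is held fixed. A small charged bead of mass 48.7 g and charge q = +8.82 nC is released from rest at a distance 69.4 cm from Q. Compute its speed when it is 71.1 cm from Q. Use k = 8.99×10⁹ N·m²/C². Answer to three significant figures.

Only the electrostatic force acts, so mechanical energy is conserved: ½mv² = U₁ − U₂ = kQq(1/r₁ − 1/r₂).
U₁ − U₂ = (8.99×10⁹ N·m²/C²)(3.86×10⁻⁹ C)(8.82×10⁻⁹ C)(1/0.694 − 1/0.711) = 1.05×10⁻⁸ J.
v = √(2·1.05×10⁻⁸/0.0487) = 6.58×10⁻⁴ m/s.

6.58×10⁻⁴ m/s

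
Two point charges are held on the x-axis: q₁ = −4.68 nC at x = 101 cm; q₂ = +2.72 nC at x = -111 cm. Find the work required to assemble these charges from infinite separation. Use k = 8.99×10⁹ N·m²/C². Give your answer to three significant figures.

The assembly work is the sum of pairwise potential energies, U = Σ_{i<j} kqᵢqⱼ/rᵢⱼ.
Pair separations: r₁₂ = 2.12 m.
U = (-5.40×10⁻⁸) = -5.40×10⁻⁸ J.

-5.40×10⁻⁸ J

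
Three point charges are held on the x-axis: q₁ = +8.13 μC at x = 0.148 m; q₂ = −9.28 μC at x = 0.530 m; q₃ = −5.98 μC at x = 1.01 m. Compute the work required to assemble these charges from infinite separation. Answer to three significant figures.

-1.24 J

The work to assemble the configuration equals its total potential energy, U = Σ kqᵢqⱼ/rᵢⱼ over all pairs.
Pair separations: r₁₂ = 0.382 m, r₁₃ = 0.862 m, r₂₃ = 0.480 m.
U = (-1.78) + (-0.507) + (1.04) = -1.24 J.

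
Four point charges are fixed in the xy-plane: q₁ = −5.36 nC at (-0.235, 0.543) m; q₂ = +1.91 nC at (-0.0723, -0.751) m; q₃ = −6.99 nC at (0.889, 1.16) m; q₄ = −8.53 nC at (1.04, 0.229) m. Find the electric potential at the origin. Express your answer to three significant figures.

-174 V

Electric potential is a scalar, so the contributions from each charge add algebraically: V = Σ kqᵢ/rᵢ.
Distances from the field point to each charge: r₁ = 0.592 m, r₂ = 0.754 m, r₃ = 1.46 m, r₄ = 1.06 m.
V = k[(-5.36×10⁻⁹)/(0.592) + (1.91×10⁻⁹)/(0.754) + (-6.99×10⁻⁹)/(1.46) + (-8.53×10⁻⁹)/(1.06)] = -174 V.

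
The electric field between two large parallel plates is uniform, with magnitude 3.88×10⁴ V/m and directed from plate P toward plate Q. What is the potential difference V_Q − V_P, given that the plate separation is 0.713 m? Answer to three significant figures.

-2.77×10⁴ V

In a uniform field, potential decreases in the direction of E: ΔV = −E·d for a displacement d parallel to E.
Going from P to Q is a displacement of 0.713 m along the field, so V_Q − V_P = −Ed = -2.77×10⁴ V.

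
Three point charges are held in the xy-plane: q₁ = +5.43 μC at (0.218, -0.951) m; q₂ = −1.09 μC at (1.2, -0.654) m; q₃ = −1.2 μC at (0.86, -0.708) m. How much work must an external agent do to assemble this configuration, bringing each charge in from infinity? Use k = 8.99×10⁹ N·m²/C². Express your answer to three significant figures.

-0.103 J

The assembly work is the sum of pairwise potential energies, U = Σ_{i<j} kqᵢqⱼ/rᵢⱼ.
Pair separations: r₁₂ = 1.03 m, r₁₃ = 0.686 m, r₂₃ = 0.344 m.
U = (-0.0519) + (-0.0853) + (0.0342) = -0.103 J.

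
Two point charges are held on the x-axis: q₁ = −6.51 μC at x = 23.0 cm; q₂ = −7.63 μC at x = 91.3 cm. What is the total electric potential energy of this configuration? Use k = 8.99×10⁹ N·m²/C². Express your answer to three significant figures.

0.654 J

The assembly work is the sum of pairwise potential energies, U = Σ_{i<j} kqᵢqⱼ/rᵢⱼ.
Pair separations: r₁₂ = 0.683 m.
U = (0.654) = 0.654 J.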